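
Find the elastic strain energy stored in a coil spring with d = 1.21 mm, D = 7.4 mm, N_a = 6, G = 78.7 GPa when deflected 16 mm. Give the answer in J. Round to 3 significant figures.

k = Gd⁴/(8D³N_a) = (78.7×10³)(1.21⁴)/(8·7.4³·6) = 8.6732 N/mm
U = ½kδ² = 0.5 × 8.6732 × 16² = 1110.2 N·mm = 1.1102 J

1.11 J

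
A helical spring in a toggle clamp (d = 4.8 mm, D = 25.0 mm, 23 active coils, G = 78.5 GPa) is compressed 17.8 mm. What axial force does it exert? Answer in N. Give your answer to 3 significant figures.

k = Gd⁴/(8D³N_a) = (78.5×10³)(4.8⁴)/(8·25.0³·23) = 14.494 N/mm
F = k·δ = 14.494 × 17.8 = 258 N

258 N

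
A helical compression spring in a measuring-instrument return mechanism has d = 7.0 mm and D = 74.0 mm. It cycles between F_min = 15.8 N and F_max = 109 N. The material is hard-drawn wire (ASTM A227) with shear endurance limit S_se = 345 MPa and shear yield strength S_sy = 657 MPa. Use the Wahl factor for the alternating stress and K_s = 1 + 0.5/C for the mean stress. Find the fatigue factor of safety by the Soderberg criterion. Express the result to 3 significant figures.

7.19

C = D/d = 74.0/7.0 = 10.5714; K_W = (4C−1)/(4C−4)+0.615/C = 1.1365; K_s = 1+0.5/C = 1.0473
F_a = (F_max−F_min)/2 = 46.6 N; F_m = (F_max+F_min)/2 = 62.4 N
τ_a = K_W·8F_aD/(πd³) = 1.1365 × 25.601 = 29.097 MPa
τ_m = K_s·8F_mD/(πd³) = 1.0473 × 34.282 = 35.903 MPa
Soderberg: 1/n_f = τ_a/S_se + τ_m/S_sy = 29.097/345 + 35.903/657 = 0.08434 + 0.05465 = 0.13899
n_f = 1/0.13899 = 7.195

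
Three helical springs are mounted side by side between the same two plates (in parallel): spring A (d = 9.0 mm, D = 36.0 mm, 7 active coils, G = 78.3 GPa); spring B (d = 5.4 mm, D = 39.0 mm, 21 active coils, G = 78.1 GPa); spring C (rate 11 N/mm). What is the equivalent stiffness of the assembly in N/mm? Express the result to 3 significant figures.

k_A = Gd⁴/(8D³N_a) = (78.3×10³)(9.0⁴)/(8·36.0³·7) = 196.62 N/mm
k_B = Gd⁴/(8D³N_a) = (78.1×10³)(5.4⁴)/(8·39.0³·21) = 6.6638 N/mm
Parallel: k_eq = 196.62 + 6.6638 + 11 = 214.29 N/mm

214 N/mm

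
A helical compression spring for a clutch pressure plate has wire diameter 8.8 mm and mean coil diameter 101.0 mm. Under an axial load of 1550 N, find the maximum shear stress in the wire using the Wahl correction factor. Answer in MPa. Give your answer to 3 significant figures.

Spring index C = D/d = 101.0/8.8 = 11.4773
K_W = (4C−1)/(4C−4) + 0.615/C = 44.909/41.909 + 0.0536 = 1.1252
τ₀ = 8FD/(πd³) = 8·1550·101.0/(π·8.8³) = 1.2524e+06/2140.9 = 584.99 MPa
τ_max = K·τ₀ = 1.1252 × 584.99 = 658.21 MPa

658 MPa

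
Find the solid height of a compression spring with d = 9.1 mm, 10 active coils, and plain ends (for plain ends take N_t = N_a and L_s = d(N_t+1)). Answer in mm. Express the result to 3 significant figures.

100 mm

plain ends: N_t = N_a = 10
L_s = d·(N_t+1) = 9.1 × 11 = 100.1 mm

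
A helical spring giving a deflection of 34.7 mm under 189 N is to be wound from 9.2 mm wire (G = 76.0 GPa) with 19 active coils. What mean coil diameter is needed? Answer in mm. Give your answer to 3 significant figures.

Required rate k = F/δ = 189/34.7 = 5.4467 N/mm
D = (Gd⁴/(8N_a·k))^(1/3) = (76.0×10³·9.2⁴/(8·19·5.4467))^(1/3)
  = (657641)^(1/3) = 86.9620 mm

87.0 mm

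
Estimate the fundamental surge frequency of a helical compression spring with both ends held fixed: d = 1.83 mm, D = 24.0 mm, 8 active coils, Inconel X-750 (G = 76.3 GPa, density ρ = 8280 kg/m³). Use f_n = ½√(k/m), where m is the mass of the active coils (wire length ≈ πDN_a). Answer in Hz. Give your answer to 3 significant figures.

k = Gd⁴/(8D³N_a) = (76.3×10³)(1.83⁴)/(8·24.0³·8) = 0.9672 N/mm = 967.2 N/m
Wire length L = πDN_a = π·24.0·8 = 603.19 mm
m = ρ·(πd²/4)·L = 8280 × 2.6302×10⁻⁶ m² × 0.60319 m = 0.013136 kg
f_n = ½√(k/m) = 0.5·√(967.2/0.013136) = 0.5·√(73628) = 135.67 Hz

136 Hz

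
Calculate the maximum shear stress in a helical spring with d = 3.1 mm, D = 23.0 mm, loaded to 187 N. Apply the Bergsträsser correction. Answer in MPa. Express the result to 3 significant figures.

437 MPa

Spring index C = D/d = 23.0/3.1 = 7.4194
K_B = (4C+2)/(4C−3) = 31.677/26.677 = 1.1874
τ₀ = 8FD/(πd³) = 8·187·23.0/(π·3.1³) = 34408/93.591 = 367.64 MPa
τ_max = K·τ₀ = 1.1874 × 367.64 = 436.55 MPa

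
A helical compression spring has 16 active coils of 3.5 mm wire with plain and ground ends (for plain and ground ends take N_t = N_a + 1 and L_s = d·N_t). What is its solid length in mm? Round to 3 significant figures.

59.5 mm

plain and ground ends: N_t = N_a + 1 = 16 + 1 = 17
L_s = d·N_t = 3.5 × 17 = 59.5 mm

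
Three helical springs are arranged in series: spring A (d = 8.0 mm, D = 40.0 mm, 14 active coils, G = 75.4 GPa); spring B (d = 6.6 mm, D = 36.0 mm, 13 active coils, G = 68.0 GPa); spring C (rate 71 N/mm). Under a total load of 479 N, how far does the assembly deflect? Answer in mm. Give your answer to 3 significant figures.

k_A = Gd⁴/(8D³N_a) = (75.4×10³)(8.0⁴)/(8·40.0³·14) = 43.086 N/mm
k_B = Gd⁴/(8D³N_a) = (68.0×10³)(6.6⁴)/(8·36.0³·13) = 26.592 N/mm
Series: 1/k_eq = 1/43.086 + 1/26.592 + 1/71 = 0.0749; k_eq = 13.351 N/mm
δ = F/k_eq = 479/13.351 = 35.877 mm

35.9 mm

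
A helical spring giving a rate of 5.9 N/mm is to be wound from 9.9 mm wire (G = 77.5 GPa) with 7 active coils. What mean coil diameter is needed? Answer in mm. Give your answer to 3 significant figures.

131 mm

D = (Gd⁴/(8N_a·k))^(1/3) = (77.5×10³·9.9⁴/(8·7·5.9))^(1/3)
  = (2.25321e+06)^(1/3) = 131.0994 mm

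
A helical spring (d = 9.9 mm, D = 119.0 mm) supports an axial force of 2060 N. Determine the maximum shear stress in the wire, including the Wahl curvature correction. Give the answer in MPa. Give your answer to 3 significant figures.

Spring index C = D/d = 119.0/9.9 = 12.0202
K_W = (4C−1)/(4C−4) + 0.615/C = 47.081/44.081 + 0.0512 = 1.1192
τ₀ = 8FD/(πd³) = 8·2060·119.0/(π·9.9³) = 1.96112e+06/3048.3 = 643.35 MPa
τ_max = K·τ₀ = 1.1192 × 643.35 = 720.05 MPa

720 MPa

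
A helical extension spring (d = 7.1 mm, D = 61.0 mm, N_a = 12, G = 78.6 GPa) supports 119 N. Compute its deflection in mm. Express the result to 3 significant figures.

13.0 mm

k = Gd⁴/(8D³N_a) = (78.6×10³)(7.1⁴)/(8·61.0³·12) = 9.1663 N/mm
δ = F/k = 119 / 9.1663 = 12.982 mm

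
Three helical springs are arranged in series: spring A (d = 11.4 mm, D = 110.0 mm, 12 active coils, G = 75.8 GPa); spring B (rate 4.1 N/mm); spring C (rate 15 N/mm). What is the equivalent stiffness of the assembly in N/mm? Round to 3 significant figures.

2.44 N/mm

k_A = Gd⁴/(8D³N_a) = (75.8×10³)(11.4⁴)/(8·110.0³·12) = 10.019 N/mm
Series: 1/k_eq = 1/10.019 + 1/4.1 + 1/15 = 0.41038; k_eq = 2.4368 N/mm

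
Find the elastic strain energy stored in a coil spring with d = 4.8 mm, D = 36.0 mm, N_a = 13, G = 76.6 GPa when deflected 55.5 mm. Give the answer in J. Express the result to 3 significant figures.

12.9 J

k = Gd⁴/(8D³N_a) = (76.6×10³)(4.8⁴)/(8·36.0³·13) = 8.3802 N/mm
U = ½kδ² = 0.5 × 8.3802 × 55.5² = 12907 N·mm = 12.907 J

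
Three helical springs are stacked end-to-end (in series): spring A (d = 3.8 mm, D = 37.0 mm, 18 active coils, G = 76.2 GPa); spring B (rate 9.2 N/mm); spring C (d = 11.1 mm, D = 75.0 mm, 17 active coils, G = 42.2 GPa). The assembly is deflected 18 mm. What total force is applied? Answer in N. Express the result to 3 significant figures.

27.4 N

k_A = Gd⁴/(8D³N_a) = (76.2×10³)(3.8⁴)/(8·37.0³·18) = 2.1783 N/mm
k_C = Gd⁴/(8D³N_a) = (42.2×10³)(11.1⁴)/(8·75.0³·17) = 11.166 N/mm
Series: 1/k_eq = 1/2.1783 + 1/9.2 + 1/11.166 = 0.65733; k_eq = 1.5213 N/mm
F = k_eq·δ = 1.5213·18 = 27.384 N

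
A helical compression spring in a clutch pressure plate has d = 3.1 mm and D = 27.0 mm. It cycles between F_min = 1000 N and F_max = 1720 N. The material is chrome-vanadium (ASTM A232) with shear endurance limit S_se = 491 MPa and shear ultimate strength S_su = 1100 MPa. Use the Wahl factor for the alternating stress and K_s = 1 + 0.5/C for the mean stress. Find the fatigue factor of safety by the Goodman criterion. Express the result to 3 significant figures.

0.200

C = D/d = 27.0/3.1 = 8.7097; K_W = (4C−1)/(4C−4)+0.615/C = 1.1679; K_s = 1+0.5/C = 1.0574
F_a = (F_max−F_min)/2 = 360 N; F_m = (F_max+F_min)/2 = 1360 N
τ_a = K_W·8F_aD/(πd³) = 1.1679 × 830.85 = 970.34 MPa
τ_m = K_s·8F_mD/(πd³) = 1.0574 × 3138.8 = 3318.9 MPa
Goodman: 1/n_f = τ_a/S_se + τ_m/S_su = 970.34/491 + 3318.9/1100 = 1.97625 + 3.01722 = 4.9935
n_f = 1/4.9935 = 0.2003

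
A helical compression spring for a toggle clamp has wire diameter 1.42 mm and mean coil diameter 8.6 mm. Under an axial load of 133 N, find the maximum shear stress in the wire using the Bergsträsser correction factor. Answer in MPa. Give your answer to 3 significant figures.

Spring index C = D/d = 8.6/1.42 = 6.0563
K_B = (4C+2)/(4C−3) = 26.225/21.225 = 1.2356
τ₀ = 8FD/(πd³) = 8·133·8.6/(π·1.42³) = 9150.4/8.9953 = 1017.2 MPa
τ_max = K·τ₀ = 1.2356 × 1017.2 = 1256.9 MPa

1260 MPa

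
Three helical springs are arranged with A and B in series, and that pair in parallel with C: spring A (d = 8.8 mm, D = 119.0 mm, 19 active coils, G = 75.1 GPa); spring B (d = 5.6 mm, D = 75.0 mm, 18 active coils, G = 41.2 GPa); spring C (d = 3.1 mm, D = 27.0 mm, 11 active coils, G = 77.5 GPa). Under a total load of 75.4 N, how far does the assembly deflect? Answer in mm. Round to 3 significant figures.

16.3 mm

k_A = Gd⁴/(8D³N_a) = (75.1×10³)(8.8⁴)/(8·119.0³·19) = 1.7583 N/mm
k_B = Gd⁴/(8D³N_a) = (41.2×10³)(5.6⁴)/(8·75.0³·18) = 0.66696 N/mm
k_C = Gd⁴/(8D³N_a) = (77.5×10³)(3.1⁴)/(8·27.0³·11) = 4.1321 N/mm
Springs A,B series: k_AB = 1/(1/1.7583+1/0.66696) = 0.48354 N/mm; parallel with C: k_eq = 0.48354+4.1321 = 4.6157 N/mm
δ = F/k_eq = 75.4/4.6157 = 16.336 mm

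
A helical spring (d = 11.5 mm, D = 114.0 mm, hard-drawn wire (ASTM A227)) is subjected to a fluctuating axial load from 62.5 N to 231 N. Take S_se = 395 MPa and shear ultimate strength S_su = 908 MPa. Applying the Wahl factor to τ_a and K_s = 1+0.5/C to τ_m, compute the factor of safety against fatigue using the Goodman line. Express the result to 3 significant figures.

12.6

C = D/d = 114.0/11.5 = 9.9130; K_W = (4C−1)/(4C−4)+0.615/C = 1.1462; K_s = 1+0.5/C = 1.0504
F_a = (F_max−F_min)/2 = 84.25 N; F_m = (F_max+F_min)/2 = 146.75 N
τ_a = K_W·8F_aD/(πd³) = 1.1462 × 16.081 = 18.432 MPa
τ_m = K_s·8F_mD/(πd³) = 1.0504 × 28.011 = 29.424 MPa
Goodman: 1/n_f = τ_a/S_se + τ_m/S_su = 18.432/395 + 29.424/908 = 0.04666 + 0.03241 = 0.079069
n_f = 1/0.079069 = 12.65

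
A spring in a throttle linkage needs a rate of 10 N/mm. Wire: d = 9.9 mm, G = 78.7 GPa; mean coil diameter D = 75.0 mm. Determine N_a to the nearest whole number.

N_a = Gd⁴/(8D³k) = (78.7×10³ × 9.9⁴)/(8 × 75.0³ × 10)
    = 7.55989e+08 / 3.375e+07 = 22.4 → 22 coils

22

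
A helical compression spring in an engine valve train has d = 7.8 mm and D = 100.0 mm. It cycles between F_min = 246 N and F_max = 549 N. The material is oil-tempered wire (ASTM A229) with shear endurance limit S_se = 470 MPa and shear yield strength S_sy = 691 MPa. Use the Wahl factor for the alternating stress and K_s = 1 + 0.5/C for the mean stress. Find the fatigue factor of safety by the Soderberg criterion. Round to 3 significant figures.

C = D/d = 100.0/7.8 = 12.8205; K_W = (4C−1)/(4C−4)+0.615/C = 1.1114; K_s = 1+0.5/C = 1.0390
F_a = (F_max−F_min)/2 = 151.5 N; F_m = (F_max+F_min)/2 = 397.5 N
τ_a = K_W·8F_aD/(πd³) = 1.1114 × 81.296 = 90.354 MPa
τ_m = K_s·8F_mD/(πd³) = 1.0390 × 213.3 = 221.62 MPa
Soderberg: 1/n_f = τ_a/S_se + τ_m/S_sy = 90.354/470 + 221.62/691 = 0.19224 + 0.32072 = 0.51297
n_f = 1/0.51297 = 1.949

1.95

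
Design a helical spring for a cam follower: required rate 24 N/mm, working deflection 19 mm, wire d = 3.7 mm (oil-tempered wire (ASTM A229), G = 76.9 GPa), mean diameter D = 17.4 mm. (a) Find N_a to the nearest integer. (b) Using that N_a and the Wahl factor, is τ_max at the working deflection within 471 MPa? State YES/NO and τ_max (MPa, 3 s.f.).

N_a = Gd⁴/(8D³k) = (76.9×10³)(3.7⁴)/(8·17.4³·24) = 14.25 → N_a = 14
Actual rate k = Gd⁴/(8D³·14) = 24.427 N/mm
Working load F = kδ = 24.427·19 = 464.11 N
C = 17.4/3.7 = 4.7027; K_W = (4C−1)/(4C−4)+0.615/C = 1.3333
τ_max = K_W·8FD/(πd³) = 1.3333·405.98 = 541.31 MPa
τ_max > 471 MPa → exceeds allowable

(a) 14 coils; (b) NO, τ_max = 541 MPa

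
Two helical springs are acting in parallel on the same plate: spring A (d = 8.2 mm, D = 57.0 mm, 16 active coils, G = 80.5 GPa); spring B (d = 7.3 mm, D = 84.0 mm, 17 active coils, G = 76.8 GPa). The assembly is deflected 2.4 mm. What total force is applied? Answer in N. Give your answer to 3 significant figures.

43.3 N

k_A = Gd⁴/(8D³N_a) = (80.5×10³)(8.2⁴)/(8·57.0³·16) = 15.354 N/mm
k_B = Gd⁴/(8D³N_a) = (76.8×10³)(7.3⁴)/(8·84.0³·17) = 2.7057 N/mm
Parallel: k_eq = 15.354 + 2.7057 = 18.06 N/mm
F = k_eq·δ = 18.06·2.4 = 43.343 N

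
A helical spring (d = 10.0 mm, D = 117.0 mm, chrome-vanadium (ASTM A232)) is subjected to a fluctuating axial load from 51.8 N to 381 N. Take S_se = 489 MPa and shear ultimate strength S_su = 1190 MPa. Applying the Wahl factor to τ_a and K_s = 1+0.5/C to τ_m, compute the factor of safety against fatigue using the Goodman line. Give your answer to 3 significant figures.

5.91

C = D/d = 117.0/10.0 = 11.7000; K_W = (4C−1)/(4C−4)+0.615/C = 1.1227; K_s = 1+0.5/C = 1.0427
F_a = (F_max−F_min)/2 = 164.6 N; F_m = (F_max+F_min)/2 = 216.4 N
τ_a = K_W·8F_aD/(πd³) = 1.1227 × 49.041 = 55.056 MPa
τ_m = K_s·8F_mD/(πd³) = 1.0427 × 64.474 = 67.229 MPa
Goodman: 1/n_f = τ_a/S_se + τ_m/S_su = 55.056/489 + 67.229/1190 = 0.11259 + 0.05650 = 0.16908
n_f = 1/0.16908 = 5.914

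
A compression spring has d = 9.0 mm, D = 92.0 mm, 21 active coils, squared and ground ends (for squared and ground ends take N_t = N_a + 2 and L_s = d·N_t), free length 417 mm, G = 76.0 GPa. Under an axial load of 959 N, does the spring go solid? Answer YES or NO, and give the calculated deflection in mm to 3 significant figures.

k = Gd⁴/(8D³N_a) = (76.0×10³)(9.0⁴)/(8·92.0³·21) = 3.8116 N/mm
N_t = 23; L_s = 9.0·23 = 207 mm; δ_solid = L₀ − L_s = 417 − 207 = 210 mm
δ = F/k = 959/3.8116 = 251.6 mm
δ ≥ δ_solid → spring goes solid

YES, δ = 252 mm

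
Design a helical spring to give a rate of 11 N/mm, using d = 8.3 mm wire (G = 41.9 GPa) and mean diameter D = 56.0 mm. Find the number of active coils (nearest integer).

N_a = Gd⁴/(8D³k) = (41.9×10³ × 8.3⁴)/(8 × 56.0³ × 11)
    = 1.9885e+08 / 1.54542e+07 = 12.87 → 13 coils

13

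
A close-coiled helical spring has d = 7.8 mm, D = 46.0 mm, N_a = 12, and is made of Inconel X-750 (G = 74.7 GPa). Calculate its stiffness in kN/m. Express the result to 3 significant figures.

k = Gd⁴/(8D³N_a) = (74.7×10³ × 7.8⁴) / (8 × 46.0³ × 12)
  = 2.76502e+08 / 9.34426e+06 = 29.591 N/mm

29.6 kN/m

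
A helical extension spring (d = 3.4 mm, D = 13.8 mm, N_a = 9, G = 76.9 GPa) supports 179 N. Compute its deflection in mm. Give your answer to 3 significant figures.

k = Gd⁴/(8D³N_a) = (76.9×10³)(3.4⁴)/(8·13.8³·9) = 54.309 N/mm
δ = F/k = 179 / 54.309 = 3.296 mm

3.30 mm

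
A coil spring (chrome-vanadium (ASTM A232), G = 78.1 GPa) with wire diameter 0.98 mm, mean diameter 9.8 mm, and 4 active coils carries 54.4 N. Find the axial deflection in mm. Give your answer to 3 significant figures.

k = Gd⁴/(8D³N_a) = (78.1×10³)(0.98⁴)/(8·9.8³·4) = 2.3918 N/mm
δ = F/k = 54.4 / 2.3918 = 22.744 mm

22.7 mm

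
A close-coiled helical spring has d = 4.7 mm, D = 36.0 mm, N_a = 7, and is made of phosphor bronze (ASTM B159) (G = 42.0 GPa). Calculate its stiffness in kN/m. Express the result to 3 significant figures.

7.84 kN/m

k = Gd⁴/(8D³N_a) = (42.0×10³ × 4.7⁴) / (8 × 36.0³ × 7)
  = 2.04947e+07 / 2.61274e+06 = 7.8441 N/mm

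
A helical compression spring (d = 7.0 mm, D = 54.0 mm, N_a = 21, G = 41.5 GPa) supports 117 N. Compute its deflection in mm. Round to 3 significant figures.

31.1 mm

k = Gd⁴/(8D³N_a) = (41.5×10³)(7.0⁴)/(8·54.0³·21) = 3.7666 N/mm
δ = F/k = 117 / 3.7666 = 31.062 mm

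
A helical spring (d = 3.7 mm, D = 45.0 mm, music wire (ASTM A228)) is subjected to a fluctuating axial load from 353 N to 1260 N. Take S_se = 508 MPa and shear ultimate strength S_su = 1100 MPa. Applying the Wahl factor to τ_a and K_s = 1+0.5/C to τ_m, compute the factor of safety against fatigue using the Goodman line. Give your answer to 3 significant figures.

0.251

C = D/d = 45.0/3.7 = 12.1622; K_W = (4C−1)/(4C−4)+0.615/C = 1.1178; K_s = 1+0.5/C = 1.0411
F_a = (F_max−F_min)/2 = 453.5 N; F_m = (F_max+F_min)/2 = 806.5 N
τ_a = K_W·8F_aD/(πd³) = 1.1178 × 1025.9 = 1146.8 MPa
τ_m = K_s·8F_mD/(πd³) = 1.0411 × 1824.5 = 1899.5 MPa
Goodman: 1/n_f = τ_a/S_se + τ_m/S_su = 1146.8/508 + 1899.5/1100 = 2.25740 + 1.72686 = 3.9843
n_f = 1/3.9843 = 0.251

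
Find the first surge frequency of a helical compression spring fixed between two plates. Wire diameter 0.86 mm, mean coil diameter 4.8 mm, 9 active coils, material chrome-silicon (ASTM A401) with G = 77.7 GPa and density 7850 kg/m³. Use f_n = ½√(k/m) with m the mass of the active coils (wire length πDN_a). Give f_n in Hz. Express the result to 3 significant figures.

1470 Hz

k = Gd⁴/(8D³N_a) = (77.7×10³)(0.86⁴)/(8·4.8³·9) = 5.3378 N/mm = 5337.8 N/m
Wire length L = πDN_a = π·4.8·9 = 135.72 mm
m = ρ·(πd²/4)·L = 7850 × 0.58088×10⁻⁶ m² × 0.13572 m = 0.00061886 kg
f_n = ½√(k/m) = 0.5·√(5337.8/0.00061886) = 0.5·√(8.6252e+06) = 1468.4 Hz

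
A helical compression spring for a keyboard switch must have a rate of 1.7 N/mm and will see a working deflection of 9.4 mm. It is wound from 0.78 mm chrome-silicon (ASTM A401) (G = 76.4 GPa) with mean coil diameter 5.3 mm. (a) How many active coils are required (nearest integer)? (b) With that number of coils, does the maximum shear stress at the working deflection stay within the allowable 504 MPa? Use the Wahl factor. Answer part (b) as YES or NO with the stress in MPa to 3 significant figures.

(a) 14 coils; (b) NO, τ_max = 553 MPa

N_a = Gd⁴/(8D³k) = (76.4×10³)(0.78⁴)/(8·5.3³·1.7) = 13.97 → N_a = 14
Actual rate k = Gd⁴/(8D³·14) = 1.696 N/mm
Working load F = kδ = 1.696·9.4 = 15.942 N
C = 5.3/0.78 = 6.7949; K_W = (4C−1)/(4C−4)+0.615/C = 1.2199
τ_max = K_W·8FD/(πd³) = 1.2199·453.4 = 553.12 MPa
τ_max > 504 MPa → exceeds allowable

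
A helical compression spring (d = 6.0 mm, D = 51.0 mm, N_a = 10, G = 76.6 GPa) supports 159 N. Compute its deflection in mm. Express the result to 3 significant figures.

17.0 mm

k = Gd⁴/(8D³N_a) = (76.6×10³)(6.0⁴)/(8·51.0³·10) = 9.3548 N/mm
δ = F/k = 159 / 9.3548 = 16.997 mm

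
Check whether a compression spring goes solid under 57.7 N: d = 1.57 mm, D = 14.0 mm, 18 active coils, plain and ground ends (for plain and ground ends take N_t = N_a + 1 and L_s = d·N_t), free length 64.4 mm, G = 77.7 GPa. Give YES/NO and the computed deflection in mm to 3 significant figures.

YES, δ = 48.3 mm

k = Gd⁴/(8D³N_a) = (77.7×10³)(1.57⁴)/(8·14.0³·18) = 1.1947 N/mm
N_t = 19; L_s = 1.57·19 = 29.83 mm; δ_solid = L₀ − L_s = 64.4 − 29.83 = 34.57 mm
δ = F/k = 57.7/1.1947 = 48.295 mm
δ ≥ δ_solid → spring goes solid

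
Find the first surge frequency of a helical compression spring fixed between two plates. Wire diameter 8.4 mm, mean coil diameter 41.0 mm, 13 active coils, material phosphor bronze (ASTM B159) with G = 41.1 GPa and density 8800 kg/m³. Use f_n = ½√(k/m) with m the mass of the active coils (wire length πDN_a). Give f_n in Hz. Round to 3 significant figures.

k = Gd⁴/(8D³N_a) = (41.1×10³)(8.4⁴)/(8·41.0³·13) = 28.548 N/mm = 28548 N/m
Wire length L = πDN_a = π·41.0·13 = 1674.5 mm
m = ρ·(πd²/4)·L = 8800 × 55.418×10⁻⁶ m² × 1.6745 m = 0.8166 kg
f_n = ½√(k/m) = 0.5·√(28548/0.8166) = 0.5·√(34960) = 93.487 Hz

93.5 Hz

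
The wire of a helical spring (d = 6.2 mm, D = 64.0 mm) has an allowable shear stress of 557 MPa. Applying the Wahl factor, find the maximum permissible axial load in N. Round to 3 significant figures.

C = D/d = 64.0/6.2 = 10.3226
K_W = (4C−1)/(4C−4) + 0.615/C = 40.290/37.290 + 0.0596 = 1.1400
τ_max = K·8FD/(πd³) → F_max = τ_allow·πd³/(8DK)
F_max = 557·π·6.2³/(8·64.0·1.1400) = 4.1704e+05/583.69 = 714.49 N

714 N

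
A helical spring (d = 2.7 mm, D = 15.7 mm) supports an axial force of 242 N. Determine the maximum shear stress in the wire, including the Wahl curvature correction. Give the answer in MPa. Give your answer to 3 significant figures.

Spring index C = D/d = 15.7/2.7 = 5.8148
K_W = (4C−1)/(4C−4) + 0.615/C = 22.259/19.259 + 0.1058 = 1.2615
τ₀ = 8FD/(πd³) = 8·242·15.7/(π·2.7³) = 30395.2/61.836 = 491.55 MPa
τ_max = K·τ₀ = 1.2615 × 491.55 = 620.1 MPa

620 MPa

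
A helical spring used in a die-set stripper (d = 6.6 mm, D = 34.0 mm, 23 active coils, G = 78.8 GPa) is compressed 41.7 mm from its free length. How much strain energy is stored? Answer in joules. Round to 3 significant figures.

18.0 J

k = Gd⁴/(8D³N_a) = (78.8×10³)(6.6⁴)/(8·34.0³·23) = 20.675 N/mm
U = ½kδ² = 0.5 × 20.675 × 41.7² = 17976 N·mm = 17.976 J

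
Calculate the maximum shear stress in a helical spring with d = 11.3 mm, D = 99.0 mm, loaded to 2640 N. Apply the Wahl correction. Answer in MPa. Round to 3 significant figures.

Spring index C = D/d = 99.0/11.3 = 8.7611
K_W = (4C−1)/(4C−4) + 0.615/C = 34.044/31.044 + 0.0702 = 1.1668
τ₀ = 8FD/(πd³) = 8·2640·99.0/(π·11.3³) = 2.09088e+06/4533 = 461.26 MPa
τ_max = K·τ₀ = 1.1668 × 461.26 = 538.21 MPa

538 MPa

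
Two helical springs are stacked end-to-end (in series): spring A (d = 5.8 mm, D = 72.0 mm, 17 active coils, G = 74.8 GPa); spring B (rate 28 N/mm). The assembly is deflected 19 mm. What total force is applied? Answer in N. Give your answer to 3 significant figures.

29.9 N

k_A = Gd⁴/(8D³N_a) = (74.8×10³)(5.8⁴)/(8·72.0³·17) = 1.6675 N/mm
Series: 1/k_eq = 1/1.6675 + 1/28 = 0.6354; k_eq = 1.5738 N/mm
F = k_eq·δ = 1.5738·19 = 29.902 N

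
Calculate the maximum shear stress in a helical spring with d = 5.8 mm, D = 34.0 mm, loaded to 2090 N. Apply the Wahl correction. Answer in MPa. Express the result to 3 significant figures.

1170 MPa

Spring index C = D/d = 34.0/5.8 = 5.8621
K_W = (4C−1)/(4C−4) + 0.615/C = 22.448/19.448 + 0.1049 = 1.2592
τ₀ = 8FD/(πd³) = 8·2090·34.0/(π·5.8³) = 568480/612.96 = 927.43 MPa
τ_max = K·τ₀ = 1.2592 × 927.43 = 1167.8 MPa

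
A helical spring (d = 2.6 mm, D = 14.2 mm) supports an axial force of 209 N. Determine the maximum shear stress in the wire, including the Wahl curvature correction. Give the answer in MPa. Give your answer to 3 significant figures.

551 MPa

Spring index C = D/d = 14.2/2.6 = 5.4615
K_W = (4C−1)/(4C−4) + 0.615/C = 20.846/17.846 + 0.1126 = 1.2807
τ₀ = 8FD/(πd³) = 8·209·14.2/(π·2.6³) = 23742.4/55.217 = 429.99 MPa
τ_max = K·τ₀ = 1.2807 × 429.99 = 550.69 MPa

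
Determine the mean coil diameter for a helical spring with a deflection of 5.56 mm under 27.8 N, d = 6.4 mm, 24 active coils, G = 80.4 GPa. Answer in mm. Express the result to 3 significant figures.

Required rate k = F/δ = 27.8/5.56 = 5 N/mm
D = (Gd⁴/(8N_a·k))^(1/3) = (80.4×10³·6.4⁴/(8·24·5))^(1/3)
  = (140509)^(1/3) = 51.9878 mm

52.0 mm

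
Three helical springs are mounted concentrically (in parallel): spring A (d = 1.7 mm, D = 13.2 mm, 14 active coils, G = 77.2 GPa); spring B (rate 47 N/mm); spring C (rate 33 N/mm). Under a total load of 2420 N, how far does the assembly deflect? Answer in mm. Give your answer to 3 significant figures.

29.3 mm

k_A = Gd⁴/(8D³N_a) = (77.2×10³)(1.7⁴)/(8·13.2³·14) = 2.5031 N/mm
Parallel: k_eq = 2.5031 + 47 + 33 = 82.503 N/mm
δ = F/k_eq = 2420/82.503 = 29.332 mm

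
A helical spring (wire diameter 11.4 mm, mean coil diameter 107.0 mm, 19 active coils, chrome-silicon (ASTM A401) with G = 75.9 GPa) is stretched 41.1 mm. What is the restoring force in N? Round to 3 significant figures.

283 N

k = Gd⁴/(8D³N_a) = (75.9×10³)(11.4⁴)/(8·107.0³·19) = 6.8844 N/mm
F = k·δ = 6.8844 × 41.1 = 282.95 N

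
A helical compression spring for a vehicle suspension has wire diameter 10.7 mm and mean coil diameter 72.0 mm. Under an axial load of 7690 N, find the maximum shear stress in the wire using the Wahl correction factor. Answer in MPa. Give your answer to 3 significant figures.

1410 MPa

Spring index C = D/d = 72.0/10.7 = 6.7290
K_W = (4C−1)/(4C−4) + 0.615/C = 25.916/22.916 + 0.0914 = 1.2223
τ₀ = 8FD/(πd³) = 8·7690·72.0/(π·10.7³) = 4.42944e+06/3848.6 = 1150.9 MPa
τ_max = K·τ₀ = 1.2223 × 1150.9 = 1406.8 MPa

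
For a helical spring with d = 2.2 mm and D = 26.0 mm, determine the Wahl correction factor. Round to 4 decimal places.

C = D/d = 26.0/2.2 = 11.8182
K_W = (4C−1)/(4C−4) + 0.615/C = 46.273/43.273 + 0.0520 = 1.1214

1.1214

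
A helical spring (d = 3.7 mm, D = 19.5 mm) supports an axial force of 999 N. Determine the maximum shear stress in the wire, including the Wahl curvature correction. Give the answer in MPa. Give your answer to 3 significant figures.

1270 MPa

Spring index C = D/d = 19.5/3.7 = 5.2703
K_W = (4C−1)/(4C−4) + 0.615/C = 20.081/17.081 + 0.1167 = 1.2923
τ₀ = 8FD/(πd³) = 8·999·19.5/(π·3.7³) = 155844/159.13 = 979.34 MPa
τ_max = K·τ₀ = 1.2923 × 979.34 = 1265.6 MPa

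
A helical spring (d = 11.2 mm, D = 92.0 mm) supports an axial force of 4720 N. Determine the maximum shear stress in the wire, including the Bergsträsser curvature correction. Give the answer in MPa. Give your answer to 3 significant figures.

919 MPa

Spring index C = D/d = 92.0/11.2 = 8.2143
K_B = (4C+2)/(4C−3) = 34.857/29.857 = 1.1675
τ₀ = 8FD/(πd³) = 8·4720·92.0/(π·11.2³) = 3.47392e+06/4413.7 = 787.07 MPa
τ_max = K·τ₀ = 1.1675 × 787.07 = 918.88 MPa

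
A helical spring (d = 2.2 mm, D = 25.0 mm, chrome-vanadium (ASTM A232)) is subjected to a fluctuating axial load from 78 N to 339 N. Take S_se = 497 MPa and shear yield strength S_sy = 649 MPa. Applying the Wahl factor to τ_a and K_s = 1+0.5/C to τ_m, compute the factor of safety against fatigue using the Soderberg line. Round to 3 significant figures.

0.265

C = D/d = 25.0/2.2 = 11.3636; K_W = (4C−1)/(4C−4)+0.615/C = 1.1265; K_s = 1+0.5/C = 1.0440
F_a = (F_max−F_min)/2 = 130.5 N; F_m = (F_max+F_min)/2 = 208.5 N
τ_a = K_W·8F_aD/(πd³) = 1.1265 × 780.23 = 878.92 MPa
τ_m = K_s·8F_mD/(πd³) = 1.0440 × 1246.6 = 1301.4 MPa
Soderberg: 1/n_f = τ_a/S_se + τ_m/S_sy = 878.92/497 + 1301.4/649 = 1.76845 + 2.00528 = 3.7737
n_f = 1/3.7737 = 0.265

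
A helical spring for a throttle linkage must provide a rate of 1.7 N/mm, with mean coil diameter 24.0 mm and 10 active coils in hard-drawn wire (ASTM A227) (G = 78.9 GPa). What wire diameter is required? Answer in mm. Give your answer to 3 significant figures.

d = (8D³N_a·k / G)^(1/4) = (8·24.0³·10·1.7 / (78.9×10³))^0.25
  = (23.828)^0.25 = 2.2094 mm

2.21 mm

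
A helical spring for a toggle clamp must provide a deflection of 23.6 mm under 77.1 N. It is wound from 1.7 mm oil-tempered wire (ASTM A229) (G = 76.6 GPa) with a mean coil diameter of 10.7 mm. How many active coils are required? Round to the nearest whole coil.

20

Required rate k = F/δ = 77.1/23.6 = 3.2669 N/mm
N_a = Gd⁴/(8D³k) = (76.6×10³ × 1.7⁴)/(8 × 10.7³ × 3.2669)
    = 639771 / 32017.2 = 19.98 → 20 coils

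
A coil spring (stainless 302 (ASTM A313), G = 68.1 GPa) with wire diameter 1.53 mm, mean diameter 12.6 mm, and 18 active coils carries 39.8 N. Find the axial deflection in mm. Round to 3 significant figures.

k = Gd⁴/(8D³N_a) = (68.1×10³)(1.53⁴)/(8·12.6³·18) = 1.2955 N/mm
δ = F/k = 39.8 / 1.2955 = 30.722 mm

30.7 mm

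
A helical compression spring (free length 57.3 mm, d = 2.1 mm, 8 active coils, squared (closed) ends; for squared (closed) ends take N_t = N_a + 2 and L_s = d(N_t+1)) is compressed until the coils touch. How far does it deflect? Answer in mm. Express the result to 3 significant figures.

34.2 mm

N_t = 10; L_s = 2.1·11 = 23.1 mm
δ_solid = L₀ − L_s = 57.3 − 23.1 = 34.2 mm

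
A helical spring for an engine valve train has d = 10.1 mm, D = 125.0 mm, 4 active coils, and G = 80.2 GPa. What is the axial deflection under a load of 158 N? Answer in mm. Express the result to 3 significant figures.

k = Gd⁴/(8D³N_a) = (80.2×10³)(10.1⁴)/(8·125.0³·4) = 13.353 N/mm
δ = F/k = 158 / 13.353 = 11.833 mm

11.8 mm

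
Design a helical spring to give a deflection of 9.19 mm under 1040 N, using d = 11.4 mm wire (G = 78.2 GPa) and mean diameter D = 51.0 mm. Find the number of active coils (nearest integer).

11

Required rate k = F/δ = 1040/9.19 = 113.17 N/mm
N_a = Gd⁴/(8D³k) = (78.2×10³ × 11.4⁴)/(8 × 51.0³ × 113.17)
    = 1.32077e+09 / 1.20093e+08 = 11 → 11 coils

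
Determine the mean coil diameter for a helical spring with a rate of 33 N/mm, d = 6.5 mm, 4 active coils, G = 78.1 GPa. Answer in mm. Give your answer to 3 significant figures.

50.9 mm

D = (Gd⁴/(8N_a·k))^(1/3) = (78.1×10³·6.5⁴/(8·4·33))^(1/3)
  = (132020)^(1/3) = 50.9190 mm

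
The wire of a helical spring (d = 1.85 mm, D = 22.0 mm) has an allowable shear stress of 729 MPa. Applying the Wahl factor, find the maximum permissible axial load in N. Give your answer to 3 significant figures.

C = D/d = 22.0/1.85 = 11.8919
K_W = (4C−1)/(4C−4) + 0.615/C = 46.568/43.568 + 0.0517 = 1.1206
τ_max = K·8FD/(πd³) → F_max = τ_allow·πd³/(8DK)
F_max = 729·π·1.85³/(8·22.0·1.1206) = 14501/197.22 = 73.526 N

73.5 N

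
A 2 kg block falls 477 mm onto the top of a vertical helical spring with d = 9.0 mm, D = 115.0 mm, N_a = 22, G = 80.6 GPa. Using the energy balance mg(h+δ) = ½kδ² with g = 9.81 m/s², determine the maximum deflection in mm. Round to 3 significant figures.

108 mm

k = Gd⁴/(8D³N_a) = (80.6×10³)(9.0⁴)/(8·115.0³·22) = 1.9756 N/mm
W = mg = 2 × 9.81 = 19.62 N
½kδ² − Wδ − Wh = 0 → δ = (W + √(W² + 2kWh))/k
δ = (19.62 + √(384.94 + 36978.2))/1.9756 = (19.62 + 193.3)/1.9756 = 107.77 mm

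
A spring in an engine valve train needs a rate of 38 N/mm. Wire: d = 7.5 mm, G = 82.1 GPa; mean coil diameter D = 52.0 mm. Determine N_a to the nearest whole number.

6

N_a = Gd⁴/(8D³k) = (82.1×10³ × 7.5⁴)/(8 × 52.0³ × 38)
    = 2.5977e+08 / 4.27448e+07 = 6.077 → 6 coils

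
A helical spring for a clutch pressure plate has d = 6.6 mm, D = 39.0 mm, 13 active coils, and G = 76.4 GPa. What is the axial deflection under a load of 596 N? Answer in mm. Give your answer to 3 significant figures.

25.4 mm

k = Gd⁴/(8D³N_a) = (76.4×10³)(6.6⁴)/(8·39.0³·13) = 23.499 N/mm
δ = F/k = 596 / 23.499 = 25.363 mm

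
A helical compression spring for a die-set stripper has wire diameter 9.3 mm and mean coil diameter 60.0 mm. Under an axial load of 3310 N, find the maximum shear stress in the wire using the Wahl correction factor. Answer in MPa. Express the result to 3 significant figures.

775 MPa

Spring index C = D/d = 60.0/9.3 = 6.4516
K_W = (4C−1)/(4C−4) + 0.615/C = 24.806/21.806 + 0.0953 = 1.2329
τ₀ = 8FD/(πd³) = 8·3310·60.0/(π·9.3³) = 1.5888e+06/2527 = 628.74 MPa
τ_max = K·τ₀ = 1.2329 × 628.74 = 775.17 MPa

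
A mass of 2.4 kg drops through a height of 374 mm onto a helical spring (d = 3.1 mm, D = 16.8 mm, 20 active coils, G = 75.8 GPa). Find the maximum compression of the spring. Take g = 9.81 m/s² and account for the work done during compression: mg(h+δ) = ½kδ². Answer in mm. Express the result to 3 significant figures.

46.3 mm

k = Gd⁴/(8D³N_a) = (75.8×10³)(3.1⁴)/(8·16.8³·20) = 9.2272 N/mm
W = mg = 2.4 × 9.81 = 23.544 N
½kδ² − Wδ − Wh = 0 → δ = (W + √(W² + 2kWh))/k
δ = (23.544 + √(554.32 + 162499))/9.2272 = (23.544 + 403.8)/9.2272 = 46.314 mm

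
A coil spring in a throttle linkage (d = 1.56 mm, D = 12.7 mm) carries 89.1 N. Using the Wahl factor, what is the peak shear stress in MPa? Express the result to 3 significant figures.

896 MPa

Spring index C = D/d = 12.7/1.56 = 8.1410
K_W = (4C−1)/(4C−4) + 0.615/C = 31.564/28.564 + 0.0755 = 1.1806
τ₀ = 8FD/(πd³) = 8·89.1·12.7/(π·1.56³) = 9052.56/11.927 = 759.01 MPa
τ_max = K·τ₀ = 1.1806 × 759.01 = 896.07 MPa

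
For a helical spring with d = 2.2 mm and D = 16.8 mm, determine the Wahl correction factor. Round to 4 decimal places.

1.1935

C = D/d = 16.8/2.2 = 7.6364
K_W = (4C−1)/(4C−4) + 0.615/C = 29.545/26.545 + 0.0805 = 1.1935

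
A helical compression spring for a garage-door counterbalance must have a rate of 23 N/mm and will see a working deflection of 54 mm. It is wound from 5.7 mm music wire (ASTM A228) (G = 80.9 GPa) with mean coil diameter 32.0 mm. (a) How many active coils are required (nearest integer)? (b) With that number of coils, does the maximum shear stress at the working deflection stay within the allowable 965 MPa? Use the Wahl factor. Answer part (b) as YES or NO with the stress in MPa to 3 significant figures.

N_a = Gd⁴/(8D³k) = (80.9×10³)(5.7⁴)/(8·32.0³·23) = 14.16 → N_a = 14
Actual rate k = Gd⁴/(8D³·14) = 23.269 N/mm
Working load F = kδ = 23.269·54 = 1256.5 N
C = 32.0/5.7 = 5.6140; K_W = (4C−1)/(4C−4)+0.615/C = 1.2721
τ_max = K_W·8FD/(πd³) = 1.2721·552.89 = 703.33 MPa
τ_max ≤ 965 MPa → acceptable

(a) 14 coils; (b) YES, τ_max = 703 MPa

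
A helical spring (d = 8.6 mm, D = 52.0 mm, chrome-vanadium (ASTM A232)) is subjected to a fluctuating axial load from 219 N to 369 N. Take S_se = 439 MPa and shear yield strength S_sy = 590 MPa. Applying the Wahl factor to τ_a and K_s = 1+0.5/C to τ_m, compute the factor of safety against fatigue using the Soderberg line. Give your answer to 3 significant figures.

C = D/d = 52.0/8.6 = 6.0465; K_W = (4C−1)/(4C−4)+0.615/C = 1.2503; K_s = 1+0.5/C = 1.0827
F_a = (F_max−F_min)/2 = 75 N; F_m = (F_max+F_min)/2 = 294 N
τ_a = K_W·8F_aD/(πd³) = 1.2503 × 15.614 = 19.522 MPa
τ_m = K_s·8F_mD/(πd³) = 1.0827 × 61.206 = 66.267 MPa
Soderberg: 1/n_f = τ_a/S_se + τ_m/S_sy = 19.522/439 + 66.267/590 = 0.04447 + 0.11232 = 0.15679
n_f = 1/0.15679 = 6.378

6.38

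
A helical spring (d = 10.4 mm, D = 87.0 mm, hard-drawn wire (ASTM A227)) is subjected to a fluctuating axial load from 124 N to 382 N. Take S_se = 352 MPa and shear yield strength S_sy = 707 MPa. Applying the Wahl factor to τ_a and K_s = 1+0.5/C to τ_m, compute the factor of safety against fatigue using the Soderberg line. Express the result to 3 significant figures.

C = D/d = 87.0/10.4 = 8.3654; K_W = (4C−1)/(4C−4)+0.615/C = 1.1753; K_s = 1+0.5/C = 1.0598
F_a = (F_max−F_min)/2 = 129 N; F_m = (F_max+F_min)/2 = 253 N
τ_a = K_W·8F_aD/(πd³) = 1.1753 × 25.407 = 29.862 MPa
τ_m = K_s·8F_mD/(πd³) = 1.0598 × 49.829 = 52.807 MPa
Soderberg: 1/n_f = τ_a/S_se + τ_m/S_sy = 29.862/352 + 52.807/707 = 0.08483 + 0.07469 = 0.15953
n_f = 1/0.15953 = 6.269

6.27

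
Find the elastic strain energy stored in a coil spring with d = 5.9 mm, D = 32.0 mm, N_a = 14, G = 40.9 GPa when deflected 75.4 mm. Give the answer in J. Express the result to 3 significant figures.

k = Gd⁴/(8D³N_a) = (40.9×10³)(5.9⁴)/(8·32.0³·14) = 13.504 N/mm
U = ½kδ² = 0.5 × 13.504 × 75.4² = 38386 N·mm = 38.386 J

38.4 J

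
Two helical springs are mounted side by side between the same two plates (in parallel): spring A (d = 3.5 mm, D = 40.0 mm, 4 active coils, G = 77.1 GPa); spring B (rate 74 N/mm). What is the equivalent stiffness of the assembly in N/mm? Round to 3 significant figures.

k_A = Gd⁴/(8D³N_a) = (77.1×10³)(3.5⁴)/(8·40.0³·4) = 5.6493 N/mm
Parallel: k_eq = 5.6493 + 74 = 79.649 N/mm

79.6 N/mm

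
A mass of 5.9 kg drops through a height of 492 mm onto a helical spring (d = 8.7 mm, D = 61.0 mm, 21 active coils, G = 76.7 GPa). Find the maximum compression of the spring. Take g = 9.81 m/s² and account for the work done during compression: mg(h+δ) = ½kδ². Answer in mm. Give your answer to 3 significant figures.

k = Gd⁴/(8D³N_a) = (76.7×10³)(8.7⁴)/(8·61.0³·21) = 11.523 N/mm
W = mg = 5.9 × 9.81 = 57.879 N
½kδ² − Wδ − Wh = 0 → δ = (W + √(W² + 2kWh))/k
δ = (57.879 + √(3350 + 656281))/11.523 = (57.879 + 812.18)/11.523 = 75.505 mm

75.5 mm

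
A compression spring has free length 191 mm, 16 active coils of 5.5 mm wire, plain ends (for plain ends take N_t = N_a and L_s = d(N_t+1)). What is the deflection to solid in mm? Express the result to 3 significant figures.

97.5 mm

N_t = 16; L_s = 5.5·17 = 93.5 mm
δ_solid = L₀ − L_s = 191 − 93.5 = 97.5 mm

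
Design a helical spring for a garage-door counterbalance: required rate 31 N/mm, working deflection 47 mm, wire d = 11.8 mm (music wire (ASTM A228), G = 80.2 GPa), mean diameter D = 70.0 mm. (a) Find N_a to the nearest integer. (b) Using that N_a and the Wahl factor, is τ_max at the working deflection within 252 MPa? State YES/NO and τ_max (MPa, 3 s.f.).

N_a = Gd⁴/(8D³k) = (80.2×10³)(11.8⁴)/(8·70.0³·31) = 18.28 → N_a = 18
Actual rate k = Gd⁴/(8D³·18) = 31.481 N/mm
Working load F = kδ = 31.481·47 = 1479.6 N
C = 70.0/11.8 = 5.9322; K_W = (4C−1)/(4C−4)+0.615/C = 1.2557
τ_max = K_W·8FD/(πd³) = 1.2557·160.52 = 201.57 MPa
τ_max ≤ 252 MPa → acceptable

(a) 18 coils; (b) YES, τ_max = 202 MPa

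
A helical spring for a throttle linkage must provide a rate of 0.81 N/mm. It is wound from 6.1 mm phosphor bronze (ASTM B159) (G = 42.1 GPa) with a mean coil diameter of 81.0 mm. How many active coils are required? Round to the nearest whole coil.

N_a = Gd⁴/(8D³k) = (42.1×10³ × 6.1⁴)/(8 × 81.0³ × 0.81)
    = 5.8291e+07 / 3.44374e+06 = 16.93 → 17 coils

17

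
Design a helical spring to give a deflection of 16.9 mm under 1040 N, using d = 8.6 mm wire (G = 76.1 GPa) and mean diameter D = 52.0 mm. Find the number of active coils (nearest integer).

Required rate k = F/δ = 1040/16.9 = 61.538 N/mm
N_a = Gd⁴/(8D³k) = (76.1×10³ × 8.6⁴)/(8 × 52.0³ × 61.538)
    = 4.16273e+08 / 6.92224e+07 = 6.014 → 6 coils

6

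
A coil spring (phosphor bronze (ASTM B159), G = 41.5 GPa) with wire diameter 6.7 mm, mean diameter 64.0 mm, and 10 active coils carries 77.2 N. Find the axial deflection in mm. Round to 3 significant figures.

19.4 mm

k = Gd⁴/(8D³N_a) = (41.5×10³)(6.7⁴)/(8·64.0³·10) = 3.9877 N/mm
δ = F/k = 77.2 / 3.9877 = 19.36 mm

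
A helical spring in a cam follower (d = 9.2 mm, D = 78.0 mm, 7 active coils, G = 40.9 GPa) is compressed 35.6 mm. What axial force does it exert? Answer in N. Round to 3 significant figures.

393 N

k = Gd⁴/(8D³N_a) = (40.9×10³)(9.2⁴)/(8·78.0³·7) = 11.026 N/mm
F = k·δ = 11.026 × 35.6 = 392.51 N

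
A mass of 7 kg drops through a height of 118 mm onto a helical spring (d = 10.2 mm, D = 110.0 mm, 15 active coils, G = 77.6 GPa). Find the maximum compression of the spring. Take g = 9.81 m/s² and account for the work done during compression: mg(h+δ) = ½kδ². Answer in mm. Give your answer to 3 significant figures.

70.1 mm

k = Gd⁴/(8D³N_a) = (77.6×10³)(10.2⁴)/(8·110.0³·15) = 5.259 N/mm
W = mg = 7 × 9.81 = 68.67 N
½kδ² − Wδ − Wh = 0 → δ = (W + √(W² + 2kWh))/k
δ = (68.67 + √(4715.6 + 85228))/5.259 = (68.67 + 299.91)/5.259 = 70.085 mm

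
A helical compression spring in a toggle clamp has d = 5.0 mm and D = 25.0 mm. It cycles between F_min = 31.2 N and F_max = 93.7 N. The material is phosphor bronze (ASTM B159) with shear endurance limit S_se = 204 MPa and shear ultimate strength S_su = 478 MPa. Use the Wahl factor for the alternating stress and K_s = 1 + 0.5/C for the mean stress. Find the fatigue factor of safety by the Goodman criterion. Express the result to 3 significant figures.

5.70

C = D/d = 25.0/5.0 = 5.0000; K_W = (4C−1)/(4C−4)+0.615/C = 1.3105; K_s = 1+0.5/C = 1.1000
F_a = (F_max−F_min)/2 = 31.25 N; F_m = (F_max+F_min)/2 = 62.45 N
τ_a = K_W·8F_aD/(πd³) = 1.3105 × 15.915 = 20.857 MPa
τ_m = K_s·8F_mD/(πd³) = 1.1000 × 31.806 = 34.986 MPa
Goodman: 1/n_f = τ_a/S_se + τ_m/S_su = 20.857/204 + 34.986/478 = 0.10224 + 0.07319 = 0.17543
n_f = 1/0.17543 = 5.7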